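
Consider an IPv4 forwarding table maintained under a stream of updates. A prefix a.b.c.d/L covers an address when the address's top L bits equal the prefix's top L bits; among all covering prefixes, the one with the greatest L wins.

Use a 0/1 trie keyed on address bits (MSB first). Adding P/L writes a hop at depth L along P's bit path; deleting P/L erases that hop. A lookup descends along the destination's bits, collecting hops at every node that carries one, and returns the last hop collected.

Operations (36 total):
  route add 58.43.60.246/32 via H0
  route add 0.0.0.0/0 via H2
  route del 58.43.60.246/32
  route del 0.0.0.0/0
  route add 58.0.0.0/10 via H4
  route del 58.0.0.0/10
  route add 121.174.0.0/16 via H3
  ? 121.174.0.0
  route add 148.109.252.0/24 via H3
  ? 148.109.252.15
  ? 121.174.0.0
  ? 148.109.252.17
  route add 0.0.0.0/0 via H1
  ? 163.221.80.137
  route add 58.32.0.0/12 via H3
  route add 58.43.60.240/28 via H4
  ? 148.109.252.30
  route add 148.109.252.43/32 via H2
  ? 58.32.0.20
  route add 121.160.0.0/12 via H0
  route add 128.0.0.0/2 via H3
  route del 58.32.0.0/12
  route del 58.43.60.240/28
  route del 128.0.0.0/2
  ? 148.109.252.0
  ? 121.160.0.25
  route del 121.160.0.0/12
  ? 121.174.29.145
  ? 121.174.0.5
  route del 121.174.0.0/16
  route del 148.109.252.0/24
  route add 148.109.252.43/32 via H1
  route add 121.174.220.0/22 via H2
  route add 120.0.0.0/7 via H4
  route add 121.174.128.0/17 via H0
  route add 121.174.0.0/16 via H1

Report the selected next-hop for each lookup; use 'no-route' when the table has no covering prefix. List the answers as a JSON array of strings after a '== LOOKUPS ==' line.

Trace:
  add 58.43.60.246/32 -> H0 at depth 32
  add 0.0.0.0/0 -> H2 at depth 0
  - 58.43.60.246/32 clear@32
  - 0.0.0.0/0 clear@0
  add 58.0.0.0/10 -> H4 at depth 10
  - 58.0.0.0/10 clear@10
  add 121.174.0.0/16 -> H3 at depth 16
  ? 121.174.0.0  path d0:-→d1:-→d2:-→d3:-→d4:-→d5:-→d6:-→d7:-→d8:-→d9:-→d10:-→d11:-→d12:-→d13:-→d14:-→d15:-→d16:H3  best=H3
  add 148.109.252.0/24 -> H3 at depth 24
  ? 148.109.252.15  path d0:-→d1:-→d2:-→d3:-→d4:-→d5:-→d6:-→d7:-→d8:-→d9:-→d10:-→d11:-→d12:-→d13:-→d14:-→d15:-→d16:-→d17:-→d18:-→d19:-→d20:-→d21:-→d22:-→d23:-→d24:H3  best=H3
  ? 121.174.0.0  path d0:-→d1:-→d2:-→d3:-→d4:-→d5:-→d6:-→d7:-→d8:-→d9:-→d10:-→d11:-→d12:-→d13:-→d14:-→d15:-→d16:H3  best=H3
  ? 148.109.252.17  path d0:-→d1:-→d2:-→d3:-→d4:-→d5:-→d6:-→d7:-→d8:-→d9:-→d10:-→d11:-→d12:-→d13:-→d14:-→d15:-→d16:-→d17:-→d18:-→d19:-→d20:-→d21:-→d22:-→d23:-→d24:H3  best=H3
  add 0.0.0.0/0 -> H1 at depth 0
  ? 163.221.80.137  path d0:H1→d1:-→d2:-  best=H1
  add 58.32.0.0/12 -> H3 at depth 12
  add 58.43.60.240/28 -> H4 at depth 28
  ? 148.109.252.30  path d0:H1→d1:-→d2:-→d3:-→d4:-→d5:-→d6:-→d7:-→d8:-→d9:-→d10:-→d11:-→d12:-→d13:-→d14:-→d15:-→d16:-→d17:-→d18:-→d19:-→d20:-→d21:-→d22:-→d23:-→d24:H3  best=H3
  add 148.109.252.43/32 -> H2 at depth 32
  ? 58.32.0.20  path d0:H1→d1:-→d2:-→d3:-→d4:-→d5:-→d6:-→d7:-→d8:-→d9:-→d10:-→d11:-→d12:H3  best=H3
  add 121.160.0.0/12 -> H0 at depth 12
  add 128.0.0.0/2 -> H3 at depth 2
  - 58.32.0.0/12 clear@12
  - 58.43.60.240/28 clear@28
  - 128.0.0.0/2 clear@2
  ? 148.109.252.0  path d0:H1→d1:-→d2:-→d3:-→d4:-→d5:-→d6:-→d7:-→d8:-→d9:-→d10:-→d11:-→d12:-→d13:-→d14:-→d15:-→d16:-→d17:-→d18:-→d19:-→d20:-→d21:-→d22:-→d23:-→d24:H3→d25:-→d26:-  best=H3
  ? 121.160.0.25  path d0:H1→d1:-→d2:-→d3:-→d4:-→d5:-→d6:-→d7:-→d8:-→d9:-→d10:-→d11:-→d12:H0  best=H0
  - 121.160.0.0/12 clear@12
  ? 121.174.29.145  path d0:H1→d1:-→d2:-→d3:-→d4:-→d5:-→d6:-→d7:-→d8:-→d9:-→d10:-→d11:-→d12:-→d13:-→d14:-→d15:-→d16:H3  best=H3
  ? 121.174.0.5  path d0:H1→d1:-→d2:-→d3:-→d4:-→d5:-→d6:-→d7:-→d8:-→d9:-→d10:-→d11:-→d12:-→d13:-→d14:-→d15:-→d16:H3  best=H3
  - 121.174.0.0/16 clear@16
  - 148.109.252.0/24 clear@24
  add 148.109.252.43/32 -> H1 at depth 32
  add 121.174.220.0/22 -> H2 at depth 22
  add 120.0.0.0/7 -> H4 at depth 7
  add 121.174.128.0/17 -> H0 at depth 17
  add 121.174.0.0/16 -> H1 at depth 16

== LOOKUPS ==
["H3","H3","H3","H3","H1","H3","H3","H3","H0","H3","H3"]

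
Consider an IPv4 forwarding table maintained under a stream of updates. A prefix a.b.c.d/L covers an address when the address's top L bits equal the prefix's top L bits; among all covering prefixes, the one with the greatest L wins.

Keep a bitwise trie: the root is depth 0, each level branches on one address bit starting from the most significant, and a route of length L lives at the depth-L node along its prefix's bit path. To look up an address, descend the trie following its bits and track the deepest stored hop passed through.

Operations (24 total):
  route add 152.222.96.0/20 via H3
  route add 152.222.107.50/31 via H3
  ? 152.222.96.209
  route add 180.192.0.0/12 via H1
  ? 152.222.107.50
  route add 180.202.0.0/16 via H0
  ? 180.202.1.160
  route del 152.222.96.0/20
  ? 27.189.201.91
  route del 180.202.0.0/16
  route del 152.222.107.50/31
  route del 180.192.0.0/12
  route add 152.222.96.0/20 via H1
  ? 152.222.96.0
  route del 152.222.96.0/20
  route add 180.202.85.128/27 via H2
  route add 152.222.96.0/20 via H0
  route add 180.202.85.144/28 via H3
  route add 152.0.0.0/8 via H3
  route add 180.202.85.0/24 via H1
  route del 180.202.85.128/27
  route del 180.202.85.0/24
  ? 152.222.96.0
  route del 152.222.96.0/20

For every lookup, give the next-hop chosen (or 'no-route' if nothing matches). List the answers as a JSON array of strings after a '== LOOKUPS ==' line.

Process each operation:
  add 152.222.96.0/20 -> H3 at depth 20
  add 152.222.107.50/31 -> H3 at depth 31
  ? 152.222.96.209  path d0:-→d1:-→d2:-→d3:-→d4:-→d5:-→d6:-→d7:-→d8:-→d9:-→d10:-→d11:-→d12:-→d13:-→d14:-→d15:-→d16:-→d17:-→d18:-→d19:-→d20:H3  best=H3
  add 180.192.0.0/12 -> H1 at depth 12
  ? 152.222.107.50  path d0:-→d1:-→d2:-→d3:-→d4:-→d5:-→d6:-→d7:-→d8:-→d9:-→d10:-→d11:-→d12:-→d13:-→d14:-→d15:-→d16:-→d17:-→d18:-→d19:-→d20:H3→d21:-→d22:-→d23:-→d24:-→d25:-→d26:-→d27:-→d28:-→d29:-→d30:-→d31:H3  best=H3
  add 180.202.0.0/16 -> H0 at depth 16
  ? 180.202.1.160  path d0:-→d1:-→d2:-→d3:-→d4:-→d5:-→d6:-→d7:-→d8:-→d9:-→d10:-→d11:-→d12:H1→d13:-→d14:-→d15:-→d16:H0  best=H0
  del 152.222.96.0/20 (clear depth 20)
  ? 27.189.201.91  path d0:-  best=no-route
  del 180.202.0.0/16 (clear depth 16)
  del 152.222.107.50/31 (clear depth 31)
  del 180.192.0.0/12 (clear depth 12)
  add 152.222.96.0/20 -> H1 at depth 20
  ? 152.222.96.0  path d0:-→d1:-→d2:-→d3:-→d4:-→d5:-→d6:-→d7:-→d8:-→d9:-→d10:-→d11:-→d12:-→d13:-→d14:-→d15:-→d16:-→d17:-→d18:-→d19:-→d20:H1  best=H1
  del 152.222.96.0/20 (clear depth 20)
  add 180.202.85.128/27 -> H2 at depth 27
  add 152.222.96.0/20 -> H0 at depth 20
  add 180.202.85.144/28 -> H3 at depth 28
  add 152.0.0.0/8 -> H3 at depth 8
  add 180.202.85.0/24 -> H1 at depth 24
  del 180.202.85.128/27 (clear depth 27)
  del 180.202.85.0/24 (clear depth 24)
  ? 152.222.96.0  path d0:-→d1:-→d2:-→d3:-→d4:-→d5:-→d6:-→d7:-→d8:H3→d9:-→d10:-→d11:-→d12:-→d13:-→d14:-→d15:-→d16:-→d17:-→d18:-→d19:-→d20:H0  best=H0
  del 152.222.96.0/20 (clear depth 20)

== LOOKUPS ==
["H3","H3","H0","no-route","H1","H0"]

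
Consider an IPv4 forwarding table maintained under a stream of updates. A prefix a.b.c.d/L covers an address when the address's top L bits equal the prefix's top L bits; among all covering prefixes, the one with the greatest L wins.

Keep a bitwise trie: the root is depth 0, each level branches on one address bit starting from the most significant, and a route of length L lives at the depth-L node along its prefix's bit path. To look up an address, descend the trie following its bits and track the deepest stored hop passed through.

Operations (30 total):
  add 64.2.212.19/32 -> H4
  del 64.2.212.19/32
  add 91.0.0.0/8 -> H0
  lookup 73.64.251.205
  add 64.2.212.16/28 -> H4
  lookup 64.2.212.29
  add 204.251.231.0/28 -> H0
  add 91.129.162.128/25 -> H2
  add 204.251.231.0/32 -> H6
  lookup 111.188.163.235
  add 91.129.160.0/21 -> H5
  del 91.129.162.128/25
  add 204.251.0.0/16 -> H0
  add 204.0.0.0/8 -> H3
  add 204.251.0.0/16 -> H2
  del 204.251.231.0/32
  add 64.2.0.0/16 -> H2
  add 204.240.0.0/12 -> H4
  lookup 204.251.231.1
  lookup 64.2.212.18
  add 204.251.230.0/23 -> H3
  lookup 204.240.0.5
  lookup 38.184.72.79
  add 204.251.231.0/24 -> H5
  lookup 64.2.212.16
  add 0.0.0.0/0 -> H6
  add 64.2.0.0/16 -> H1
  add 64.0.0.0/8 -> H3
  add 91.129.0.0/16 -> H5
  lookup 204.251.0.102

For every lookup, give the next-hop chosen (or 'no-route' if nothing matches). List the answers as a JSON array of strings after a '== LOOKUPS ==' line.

Process each operation:
  + 64.2.212.19/32 (H4) depth=32
  - 64.2.212.19/32 clear@32
  + 91.0.0.0/8 (H0) depth=8
  ? 73.64.251.205  path d0:-→d1:-→d2:-→d3:-→d4:-  best=no-route
  + 64.2.212.16/28 (H4) depth=28
  ? 64.2.212.29  path d0:-→d1:-→d2:-→d3:-→d4:-→d5:-→d6:-→d7:-→d8:-→d9:-→d10:-→d11:-→d12:-→d13:-→d14:-→d15:-→d16:-→d17:-→d18:-→d19:-→d20:-→d21:-→d22:-→d23:-→d24:-→d25:-→d26:-→d27:-→d28:H4  best=H4
  + 204.251.231.0/28 (H0) depth=28
  + 91.129.162.128/25 (H2) depth=25
  + 204.251.231.0/32 (H6) depth=32
  ? 111.188.163.235  path d0:-→d1:-→d2:-  best=no-route
  + 91.129.160.0/21 (H5) depth=21
  - 91.129.162.128/25 clear@25
  + 204.251.0.0/16 (H0) depth=16
  + 204.0.0.0/8 (H3) depth=8
  + 204.251.0.0/16 (H2) depth=16
  - 204.251.231.0/32 clear@32
  + 64.2.0.0/16 (H2) depth=16
  + 204.240.0.0/12 (H4) depth=12
  ? 204.251.231.1  path d0:-→d1:-→d2:-→d3:-→d4:-→d5:-→d6:-→d7:-→d8:H3→d9:-→d10:-→d11:-→d12:H4→d13:-→d14:-→d15:-→d16:H2→d17:-→d18:-→d19:-→d20:-→d21:-→d22:-→d23:-→d24:-→d25:-→d26:-→d27:-→d28:H0→d29:-→d30:-→d31:-  best=H0
  ? 64.2.212.18  path d0:-→d1:-→d2:-→d3:-→d4:-→d5:-→d6:-→d7:-→d8:-→d9:-→d10:-→d11:-→d12:-→d13:-→d14:-→d15:-→d16:H2→d17:-→d18:-→d19:-→d20:-→d21:-→d22:-→d23:-→d24:-→d25:-→d26:-→d27:-→d28:H4→d29:-→d30:-→d31:-  best=H4
  + 204.251.230.0/23 (H3) depth=23
  ? 204.240.0.5  path d0:-→d1:-→d2:-→d3:-→d4:-→d5:-→d6:-→d7:-→d8:H3→d9:-→d10:-→d11:-→d12:H4  best=H4
  ? 38.184.72.79  path d0:-→d1:-  best=no-route
  + 204.251.231.0/24 (H5) depth=24
  ? 64.2.212.16  path d0:-→d1:-→d2:-→d3:-→d4:-→d5:-→d6:-→d7:-→d8:-→d9:-→d10:-→d11:-→d12:-→d13:-→d14:-→d15:-→d16:H2→d17:-→d18:-→d19:-→d20:-→d21:-→d22:-→d23:-→d24:-→d25:-→d26:-→d27:-→d28:H4→d29:-→d30:-  best=H4
  + 0.0.0.0/0 (H6) depth=0
  + 64.2.0.0/16 (H1) depth=16
  + 64.0.0.0/8 (H3) depth=8
  + 91.129.0.0/16 (H5) depth=16
  ? 204.251.0.102  path d0:H6→d1:-→d2:-→d3:-→d4:-→d5:-→d6:-→d7:-→d8:H3→d9:-→d10:-→d11:-→d12:H4→d13:-→d14:-→d15:-→d16:H2  best=H2

== LOOKUPS ==
["no-route","H4","no-route","H0","H4","H4","no-route","H4","H2"]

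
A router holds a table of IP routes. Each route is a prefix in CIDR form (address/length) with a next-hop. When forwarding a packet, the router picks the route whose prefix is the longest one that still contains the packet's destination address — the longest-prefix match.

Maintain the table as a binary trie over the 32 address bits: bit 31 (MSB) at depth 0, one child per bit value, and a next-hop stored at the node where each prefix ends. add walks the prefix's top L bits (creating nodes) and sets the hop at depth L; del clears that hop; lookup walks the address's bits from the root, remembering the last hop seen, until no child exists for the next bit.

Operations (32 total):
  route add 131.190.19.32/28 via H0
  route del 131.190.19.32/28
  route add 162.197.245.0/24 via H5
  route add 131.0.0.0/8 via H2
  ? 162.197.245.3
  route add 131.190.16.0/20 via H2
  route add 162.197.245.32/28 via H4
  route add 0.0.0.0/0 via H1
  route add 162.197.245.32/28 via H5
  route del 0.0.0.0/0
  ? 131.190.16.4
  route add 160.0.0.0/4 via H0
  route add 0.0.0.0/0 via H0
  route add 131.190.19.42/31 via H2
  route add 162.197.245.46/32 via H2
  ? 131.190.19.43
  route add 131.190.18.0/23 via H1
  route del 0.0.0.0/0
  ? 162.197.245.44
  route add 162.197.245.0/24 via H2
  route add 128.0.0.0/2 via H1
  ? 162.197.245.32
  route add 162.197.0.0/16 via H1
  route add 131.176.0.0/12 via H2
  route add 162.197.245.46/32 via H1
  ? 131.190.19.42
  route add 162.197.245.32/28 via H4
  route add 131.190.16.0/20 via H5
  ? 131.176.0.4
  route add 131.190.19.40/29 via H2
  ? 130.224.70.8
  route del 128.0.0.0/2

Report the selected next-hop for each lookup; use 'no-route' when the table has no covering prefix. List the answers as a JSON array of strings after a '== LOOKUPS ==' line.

Trace:
  add 131.190.19.32/28 -> H0 at depth 28
  del 131.190.19.32/28 (clear depth 28)
  add 162.197.245.0/24 -> H5 at depth 24
  add 131.0.0.0/8 -> H2 at depth 8
  ? 162.197.245.3  path d0:-→d1:-→d2:-→d3:-→d4:-→d5:-→d6:-→d7:-→d8:-→d9:-→d10:-→d11:-→d12:-→d13:-→d14:-→d15:-→d16:-→d17:-→d18:-→d19:-→d20:-→d21:-→d22:-→d23:-→d24:H5  best=H5
  add 131.190.16.0/20 -> H2 at depth 20
  add 162.197.245.32/28 -> H4 at depth 28
  add 0.0.0.0/0 -> H1 at depth 0
  add 162.197.245.32/28 -> H5 at depth 28
  del 0.0.0.0/0 (clear depth 0)
  ? 131.190.16.4  path d0:-→d1:-→d2:-→d3:-→d4:-→d5:-→d6:-→d7:-→d8:H2→d9:-→d10:-→d11:-→d12:-→d13:-→d14:-→d15:-→d16:-→d17:-→d18:-→d19:-→d20:H2→d21:-→d22:-  best=H2
  add 160.0.0.0/4 -> H0 at depth 4
  add 0.0.0.0/0 -> H0 at depth 0
  add 131.190.19.42/31 -> H2 at depth 31
  add 162.197.245.46/32 -> H2 at depth 32
  ? 131.190.19.43  path d0:H0→d1:-→d2:-→d3:-→d4:-→d5:-→d6:-→d7:-→d8:H2→d9:-→d10:-→d11:-→d12:-→d13:-→d14:-→d15:-→d16:-→d17:-→d18:-→d19:-→d20:H2→d21:-→d22:-→d23:-→d24:-→d25:-→d26:-→d27:-→d28:-→d29:-→d30:-→d31:H2  best=H2
  add 131.190.18.0/23 -> H1 at depth 23
  del 0.0.0.0/0 (clear depth 0)
  ? 162.197.245.44  path d0:-→d1:-→d2:-→d3:-→d4:H0→d5:-→d6:-→d7:-→d8:-→d9:-→d10:-→d11:-→d12:-→d13:-→d14:-→d15:-→d16:-→d17:-→d18:-→d19:-→d20:-→d21:-→d22:-→d23:-→d24:H5→d25:-→d26:-→d27:-→d28:H5→d29:-→d30:-  best=H5
  add 162.197.245.0/24 -> H2 at depth 24
  add 128.0.0.0/2 -> H1 at depth 2
  ? 162.197.245.32  path d0:-→d1:-→d2:H1→d3:-→d4:H0→d5:-→d6:-→d7:-→d8:-→d9:-→d10:-→d11:-→d12:-→d13:-→d14:-→d15:-→d16:-→d17:-→d18:-→d19:-→d20:-→d21:-→d22:-→d23:-→d24:H2→d25:-→d26:-→d27:-→d28:H5  best=H5
  add 162.197.0.0/16 -> H1 at depth 16
  add 131.176.0.0/12 -> H2 at depth 12
  add 162.197.245.46/32 -> H1 at depth 32
  ? 131.190.19.42  path d0:-→d1:-→d2:H1→d3:-→d4:-→d5:-→d6:-→d7:-→d8:H2→d9:-→d10:-→d11:-→d12:H2→d13:-→d14:-→d15:-→d16:-→d17:-→d18:-→d19:-→d20:H2→d21:-→d22:-→d23:H1→d24:-→d25:-→d26:-→d27:-→d28:-→d29:-→d30:-→d31:H2  best=H2
  add 162.197.245.32/28 -> H4 at depth 28
  add 131.190.16.0/20 -> H5 at depth 20
  ? 131.176.0.4  path d0:-→d1:-→d2:H1→d3:-→d4:-→d5:-→d6:-→d7:-→d8:H2→d9:-→d10:-→d11:-→d12:H2  best=H2
  add 131.190.19.40/29 -> H2 at depth 29
  ? 130.224.70.8  path d0:-→d1:-→d2:H1→d3:-→d4:-→d5:-→d6:-→d7:-  best=H1
  del 128.0.0.0/2 (clear depth 2)

== LOOKUPS ==
["H5","H2","H2","H5","H5","H2","H2","H1"]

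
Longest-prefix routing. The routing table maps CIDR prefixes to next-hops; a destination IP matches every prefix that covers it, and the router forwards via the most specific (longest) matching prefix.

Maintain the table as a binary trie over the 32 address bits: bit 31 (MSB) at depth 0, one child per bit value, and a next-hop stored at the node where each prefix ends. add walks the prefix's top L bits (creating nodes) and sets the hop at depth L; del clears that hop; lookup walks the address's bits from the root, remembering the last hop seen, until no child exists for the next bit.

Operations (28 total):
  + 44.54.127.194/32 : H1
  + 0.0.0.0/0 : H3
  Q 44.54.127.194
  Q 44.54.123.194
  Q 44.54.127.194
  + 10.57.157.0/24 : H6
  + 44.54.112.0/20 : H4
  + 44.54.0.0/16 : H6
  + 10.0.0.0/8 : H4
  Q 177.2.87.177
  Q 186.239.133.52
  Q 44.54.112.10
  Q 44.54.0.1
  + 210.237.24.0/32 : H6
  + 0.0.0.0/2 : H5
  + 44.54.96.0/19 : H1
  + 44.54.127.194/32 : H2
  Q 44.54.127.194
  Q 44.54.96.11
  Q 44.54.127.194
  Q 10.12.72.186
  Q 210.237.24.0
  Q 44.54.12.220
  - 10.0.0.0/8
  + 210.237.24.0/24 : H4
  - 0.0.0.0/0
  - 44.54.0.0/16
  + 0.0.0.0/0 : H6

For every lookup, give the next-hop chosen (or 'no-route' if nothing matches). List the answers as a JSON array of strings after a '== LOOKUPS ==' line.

Apply in order:
  + 44.54.127.194/32 (H1) depth=32
  + 0.0.0.0/0 (H3) depth=0
  lookup 44.54.127.194: bits 00101100001101100111111111000010 walk d0:H3→d1:-→d2:-→d3:-→d4:-→d5:-→d6:-→d7:-→d8:-→d9:-→d10:-→d11:-→d12:-→d13:-→d14:-→d15:-→d16:-→d17:-→d18:-→d19:-→d20:-→d21:-→d22:-→d23:-→d24:-→d25:-→d26:-→d27:-→d28:-→d29:-→d30:-→d31:-→d32:H1 -> H1
  lookup 44.54.123.194: bits 001011000011011001111 walk d0:H3→d1:-→d2:-→d3:-→d4:-→d5:-→d6:-→d7:-→d8:-→d9:-→d10:-→d11:-→d12:-→d13:-→d14:-→d15:-→d16:-→d17:-→d18:-→d19:-→d20:-→d21:- -> H3
  lookup 44.54.127.194: bits 00101100001101100111111111000010 walk d0:H3→d1:-→d2:-→d3:-→d4:-→d5:-→d6:-→d7:-→d8:-→d9:-→d10:-→d11:-→d12:-→d13:-→d14:-→d15:-→d16:-→d17:-→d18:-→d19:-→d20:-→d21:-→d22:-→d23:-→d24:-→d25:-→d26:-→d27:-→d28:-→d29:-→d30:-→d31:-→d32:H1 -> H1
  + 10.57.157.0/24 (H6) depth=24
  + 44.54.112.0/20 (H4) depth=20
  + 44.54.0.0/16 (H6) depth=16
  + 10.0.0.0/8 (H4) depth=8
  lookup 177.2.87.177: bits ε walk d0:H3 -> H3
  lookup 186.239.133.52: bits ε walk d0:H3 -> H3
  lookup 44.54.112.10: bits 00101100001101100111 walk d0:H3→d1:-→d2:-→d3:-→d4:-→d5:-→d6:-→d7:-→d8:-→d9:-→d10:-→d11:-→d12:-→d13:-→d14:-→d15:-→d16:H6→d17:-→d18:-→d19:-→d20:H4 -> H4
  lookup 44.54.0.1: bits 00101100001101100 walk d0:H3→d1:-→d2:-→d3:-→d4:-→d5:-→d6:-→d7:-→d8:-→d9:-→d10:-→d11:-→d12:-→d13:-→d14:-→d15:-→d16:H6→d17:- -> H6
  + 210.237.24.0/32 (H6) depth=32
  + 0.0.0.0/2 (H5) depth=2
  + 44.54.96.0/19 (H1) depth=19
  + 44.54.127.194/32 (H2) depth=32
  lookup 44.54.127.194: bits 00101100001101100111111111000010 walk d0:H3→d1:-→d2:H5→d3:-→d4:-→d5:-→d6:-→d7:-→d8:-→d9:-→d10:-→d11:-→d12:-→d13:-→d14:-→d15:-→d16:H6→d17:-→d18:-→d19:H1→d20:H4→d21:-→d22:-→d23:-→d24:-→d25:-→d26:-→d27:-→d28:-→d29:-→d30:-→d31:-→d32:H2 -> H2
  lookup 44.54.96.11: bits 0010110000110110011 walk d0:H3→d1:-→d2:H5→d3:-→d4:-→d5:-→d6:-→d7:-→d8:-→d9:-→d10:-→d11:-→d12:-→d13:-→d14:-→d15:-→d16:H6→d17:-→d18:-→d19:H1 -> H1
  lookup 44.54.127.194: bits 00101100001101100111111111000010 walk d0:H3→d1:-→d2:H5→d3:-→d4:-→d5:-→d6:-→d7:-→d8:-→d9:-→d10:-→d11:-→d12:-→d13:-→d14:-→d15:-→d16:H6→d17:-→d18:-→d19:H1→d20:H4→d21:-→d22:-→d23:-→d24:-→d25:-→d26:-→d27:-→d28:-→d29:-→d30:-→d31:-→d32:H2 -> H2
  lookup 10.12.72.186: bits 0000101000 walk d0:H3→d1:-→d2:H5→d3:-→d4:-→d5:-→d6:-→d7:-→d8:H4→d9:-→d10:- -> H4
  lookup 210.237.24.0: bits 11010010111011010001100000000000 walk d0:H3→d1:-→d2:-→d3:-→d4:-→d5:-→d6:-→d7:-→d8:-→d9:-→d10:-→d11:-→d12:-→d13:-→d14:-→d15:-→d16:-→d17:-→d18:-→d19:-→d20:-→d21:-→d22:-→d23:-→d24:-→d25:-→d26:-→d27:-→d28:-→d29:-→d30:-→d31:-→d32:H6 -> H6
  lookup 44.54.12.220: bits 00101100001101100 walk d0:H3→d1:-→d2:H5→d3:-→d4:-→d5:-→d6:-→d7:-→d8:-→d9:-→d10:-→d11:-→d12:-→d13:-→d14:-→d15:-→d16:H6→d17:- -> H6
  del 10.0.0.0/8 (clear depth 8)
  + 210.237.24.0/24 (H4) depth=24
  del 0.0.0.0/0 (clear depth 0)
  del 44.54.0.0/16 (clear depth 16)
  + 0.0.0.0/0 (H6) depth=0

== LOOKUPS ==
["H1","H3","H1","H3","H3","H4","H6","H2","H1","H2","H4","H6","H6"]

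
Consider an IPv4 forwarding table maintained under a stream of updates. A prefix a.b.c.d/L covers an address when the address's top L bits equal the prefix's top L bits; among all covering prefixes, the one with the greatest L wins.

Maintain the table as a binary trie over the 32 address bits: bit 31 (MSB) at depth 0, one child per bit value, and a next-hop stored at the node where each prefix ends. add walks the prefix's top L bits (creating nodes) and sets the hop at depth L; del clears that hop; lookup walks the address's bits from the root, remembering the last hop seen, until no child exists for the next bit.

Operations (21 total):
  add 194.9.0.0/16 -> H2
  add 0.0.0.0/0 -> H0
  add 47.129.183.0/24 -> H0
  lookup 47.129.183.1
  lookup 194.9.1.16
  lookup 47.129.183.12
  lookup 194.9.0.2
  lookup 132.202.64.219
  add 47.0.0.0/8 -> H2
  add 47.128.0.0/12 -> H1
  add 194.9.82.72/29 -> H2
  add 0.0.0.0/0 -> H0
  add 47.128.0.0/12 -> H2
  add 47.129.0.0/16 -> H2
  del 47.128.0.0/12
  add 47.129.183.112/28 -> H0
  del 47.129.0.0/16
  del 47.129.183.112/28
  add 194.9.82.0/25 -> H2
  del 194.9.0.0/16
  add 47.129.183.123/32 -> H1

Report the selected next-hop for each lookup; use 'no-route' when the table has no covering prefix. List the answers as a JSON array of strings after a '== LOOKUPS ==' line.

Process each operation:
  + 194.9.0.0/16 (H2) depth=16
  + 0.0.0.0/0 (H0) depth=0
  + 47.129.183.0/24 (H0) depth=24
  Q 47.129.183.1: descend 001011111000000110110111 ; hops seen [H0,H0] ; pick H0
  Q 194.9.1.16: descend 1100001000001001 ; hops seen [H0,H2] ; pick H2
  Q 47.129.183.12: descend 001011111000000110110111 ; hops seen [H0,H0] ; pick H0
  Q 194.9.0.2: descend 1100001000001001 ; hops seen [H0,H2] ; pick H2
  Q 132.202.64.219: descend 1 ; hops seen [H0] ; pick H0
  + 47.0.0.0/8 (H2) depth=8
  + 47.128.0.0/12 (H1) depth=12
  + 194.9.82.72/29 (H2) depth=29
  + 0.0.0.0/0 (H0) depth=0
  + 47.128.0.0/12 (H2) depth=12
  + 47.129.0.0/16 (H2) depth=16
  - 47.128.0.0/12 clear@12
  + 47.129.183.112/28 (H0) depth=28
  - 47.129.0.0/16 clear@16
  - 47.129.183.112/28 clear@28
  + 194.9.82.0/25 (H2) depth=25
  - 194.9.0.0/16 clear@16
  + 47.129.183.123/32 (H1) depth=32

== LOOKUPS ==
["H0","H2","H0","H2","H0"]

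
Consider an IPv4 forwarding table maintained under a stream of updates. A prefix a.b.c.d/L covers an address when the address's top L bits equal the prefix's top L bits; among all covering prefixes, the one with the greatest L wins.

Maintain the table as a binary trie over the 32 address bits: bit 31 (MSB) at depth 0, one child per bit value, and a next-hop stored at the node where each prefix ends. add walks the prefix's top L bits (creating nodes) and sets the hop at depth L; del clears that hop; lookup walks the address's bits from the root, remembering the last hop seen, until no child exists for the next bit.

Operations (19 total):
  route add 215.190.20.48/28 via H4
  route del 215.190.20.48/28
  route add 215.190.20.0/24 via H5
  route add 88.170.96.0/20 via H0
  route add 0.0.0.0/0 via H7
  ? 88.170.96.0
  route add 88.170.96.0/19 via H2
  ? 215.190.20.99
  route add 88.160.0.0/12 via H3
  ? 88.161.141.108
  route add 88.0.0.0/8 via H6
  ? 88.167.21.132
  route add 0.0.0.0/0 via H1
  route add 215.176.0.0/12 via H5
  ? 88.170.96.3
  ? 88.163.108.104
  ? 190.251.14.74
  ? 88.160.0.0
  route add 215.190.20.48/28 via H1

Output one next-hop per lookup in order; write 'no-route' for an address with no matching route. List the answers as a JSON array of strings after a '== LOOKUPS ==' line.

Process each operation:
  add 215.190.20.48/28 -> H4 at depth 28
  - 215.190.20.48/28 clear@28
  add 215.190.20.0/24 -> H5 at depth 24
  add 88.170.96.0/20 -> H0 at depth 20
  add 0.0.0.0/0 -> H7 at depth 0
  Q 88.170.96.0: descend 01011000101010100110 ; hops seen [H7,H0] ; pick H0
  add 88.170.96.0/19 -> H2 at depth 19
  Q 215.190.20.99: descend 1101011110111110000101000 ; hops seen [H7,H5] ; pick H5
  add 88.160.0.0/12 -> H3 at depth 12
  Q 88.161.141.108: descend 010110001010 ; hops seen [H7,H3] ; pick H3
  add 88.0.0.0/8 -> H6 at depth 8
  Q 88.167.21.132: descend 010110001010 ; hops seen [H7,H6,H3] ; pick H3
  add 0.0.0.0/0 -> H1 at depth 0
  add 215.176.0.0/12 -> H5 at depth 12
  Q 88.170.96.3: descend 01011000101010100110 ; hops seen [H1,H6,H3,H2,H0] ; pick H0
  Q 88.163.108.104: descend 010110001010 ; hops seen [H1,H6,H3] ; pick H3
  Q 190.251.14.74: descend 1 ; hops seen [H1] ; pick H1
  Q 88.160.0.0: descend 010110001010 ; hops seen [H1,H6,H3] ; pick H3
  add 215.190.20.48/28 -> H1 at depth 28

== LOOKUPS ==
["H0","H5","H3","H3","H0","H3","H1","H3"]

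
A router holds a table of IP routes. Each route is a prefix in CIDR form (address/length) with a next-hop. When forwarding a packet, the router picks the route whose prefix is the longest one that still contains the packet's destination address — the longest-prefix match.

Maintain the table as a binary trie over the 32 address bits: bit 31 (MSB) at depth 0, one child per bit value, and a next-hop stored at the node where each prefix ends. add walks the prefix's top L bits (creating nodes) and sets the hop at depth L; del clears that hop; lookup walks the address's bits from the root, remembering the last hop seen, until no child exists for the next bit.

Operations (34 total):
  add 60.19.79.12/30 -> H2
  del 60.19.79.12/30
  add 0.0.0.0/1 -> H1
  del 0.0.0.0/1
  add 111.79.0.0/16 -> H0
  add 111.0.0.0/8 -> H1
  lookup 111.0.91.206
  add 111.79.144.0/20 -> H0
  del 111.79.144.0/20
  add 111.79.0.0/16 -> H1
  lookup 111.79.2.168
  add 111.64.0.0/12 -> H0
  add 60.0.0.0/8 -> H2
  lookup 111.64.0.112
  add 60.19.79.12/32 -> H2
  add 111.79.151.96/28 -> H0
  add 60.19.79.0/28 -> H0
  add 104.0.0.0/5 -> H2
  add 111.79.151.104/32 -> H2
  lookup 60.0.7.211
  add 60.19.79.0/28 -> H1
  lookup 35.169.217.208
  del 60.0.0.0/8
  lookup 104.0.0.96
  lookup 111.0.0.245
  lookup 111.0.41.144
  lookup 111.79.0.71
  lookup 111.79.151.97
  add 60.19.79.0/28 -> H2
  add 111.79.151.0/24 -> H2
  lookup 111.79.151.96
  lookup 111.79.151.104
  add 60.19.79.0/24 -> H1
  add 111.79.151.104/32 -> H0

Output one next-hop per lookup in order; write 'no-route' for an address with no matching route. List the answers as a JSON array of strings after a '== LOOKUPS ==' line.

Trace:
  add 60.19.79.12/30 -> H2 at depth 30
  - 60.19.79.12/30 clear@30
  add 0.0.0.0/1 -> H1 at depth 1
  - 0.0.0.0/1 clear@1
  add 111.79.0.0/16 -> H0 at depth 16
  add 111.0.0.0/8 -> H1 at depth 8
  lookup 111.0.91.206: bits 011011110 walk d0:-→d1:-→d2:-→d3:-→d4:-→d5:-→d6:-→d7:-→d8:H1→d9:- -> H1
  add 111.79.144.0/20 -> H0 at depth 20
  - 111.79.144.0/20 clear@20
  add 111.79.0.0/16 -> H1 at depth 16
  lookup 111.79.2.168: bits 0110111101001111 walk d0:-→d1:-→d2:-→d3:-→d4:-→d5:-→d6:-→d7:-→d8:H1→d9:-→d10:-→d11:-→d12:-→d13:-→d14:-→d15:-→d16:H1 -> H1
  add 111.64.0.0/12 -> H0 at depth 12
  add 60.0.0.0/8 -> H2 at depth 8
  lookup 111.64.0.112: bits 011011110100 walk d0:-→d1:-→d2:-→d3:-→d4:-→d5:-→d6:-→d7:-→d8:H1→d9:-→d10:-→d11:-→d12:H0 -> H0
  add 60.19.79.12/32 -> H2 at depth 32
  add 111.79.151.96/28 -> H0 at depth 28
  add 60.19.79.0/28 -> H0 at depth 28
  add 104.0.0.0/5 -> H2 at depth 5
  add 111.79.151.104/32 -> H2 at depth 32
  lookup 60.0.7.211: bits 00111100000 walk d0:-→d1:-→d2:-→d3:-→d4:-→d5:-→d6:-→d7:-→d8:H2→d9:-→d10:-→d11:- -> H2
  add 60.19.79.0/28 -> H1 at depth 28
  lookup 35.169.217.208: bits 001 walk d0:-→d1:-→d2:-→d3:- -> no-route
  - 60.0.0.0/8 clear@8
  lookup 104.0.0.96: bits 01101 walk d0:-→d1:-→d2:-→d3:-→d4:-→d5:H2 -> H2
  lookup 111.0.0.245: bits 011011110 walk d0:-→d1:-→d2:-→d3:-→d4:-→d5:H2→d6:-→d7:-→d8:H1→d9:- -> H1
  lookup 111.0.41.144: bits 011011110 walk d0:-→d1:-→d2:-→d3:-→d4:-→d5:H2→d6:-→d7:-→d8:H1→d9:- -> H1
  lookup 111.79.0.71: bits 0110111101001111 walk d0:-→d1:-→d2:-→d3:-→d4:-→d5:H2→d6:-→d7:-→d8:H1→d9:-→d10:-→d11:-→d12:H0→d13:-→d14:-→d15:-→d16:H1 -> H1
  lookup 111.79.151.97: bits 0110111101001111100101110110 walk d0:-→d1:-→d2:-→d3:-→d4:-→d5:H2→d6:-→d7:-→d8:H1→d9:-→d10:-→d11:-→d12:H0→d13:-→d14:-→d15:-→d16:H1→d17:-→d18:-→d19:-→d20:-→d21:-→d22:-→d23:-→d24:-→d25:-→d26:-→d27:-→d28:H0 -> H0
  add 60.19.79.0/28 -> H2 at depth 28
  add 111.79.151.0/24 -> H2 at depth 24
  lookup 111.79.151.96: bits 0110111101001111100101110110 walk d0:-→d1:-→d2:-→d3:-→d4:-→d5:H2→d6:-→d7:-→d8:H1→d9:-→d10:-→d11:-→d12:H0→d13:-→d14:-→d15:-→d16:H1→d17:-→d18:-→d19:-→d20:-→d21:-→d22:-→d23:-→d24:H2→d25:-→d26:-→d27:-→d28:H0 -> H0
  lookup 111.79.151.104: bits 01101111010011111001011101101000 walk d0:-→d1:-→d2:-→d3:-→d4:-→d5:H2→d6:-→d7:-→d8:H1→d9:-→d10:-→d11:-→d12:H0→d13:-→d14:-→d15:-→d16:H1→d17:-→d18:-→d19:-→d20:-→d21:-→d22:-→d23:-→d24:H2→d25:-→d26:-→d27:-→d28:H0→d29:-→d30:-→d31:-→d32:H2 -> H2
  add 60.19.79.0/24 -> H1 at depth 24
  add 111.79.151.104/32 -> H0 at depth 32

== LOOKUPS ==
["H1","H1","H0","H2","no-route","H2","H1","H1","H1","H0","H0","H2"]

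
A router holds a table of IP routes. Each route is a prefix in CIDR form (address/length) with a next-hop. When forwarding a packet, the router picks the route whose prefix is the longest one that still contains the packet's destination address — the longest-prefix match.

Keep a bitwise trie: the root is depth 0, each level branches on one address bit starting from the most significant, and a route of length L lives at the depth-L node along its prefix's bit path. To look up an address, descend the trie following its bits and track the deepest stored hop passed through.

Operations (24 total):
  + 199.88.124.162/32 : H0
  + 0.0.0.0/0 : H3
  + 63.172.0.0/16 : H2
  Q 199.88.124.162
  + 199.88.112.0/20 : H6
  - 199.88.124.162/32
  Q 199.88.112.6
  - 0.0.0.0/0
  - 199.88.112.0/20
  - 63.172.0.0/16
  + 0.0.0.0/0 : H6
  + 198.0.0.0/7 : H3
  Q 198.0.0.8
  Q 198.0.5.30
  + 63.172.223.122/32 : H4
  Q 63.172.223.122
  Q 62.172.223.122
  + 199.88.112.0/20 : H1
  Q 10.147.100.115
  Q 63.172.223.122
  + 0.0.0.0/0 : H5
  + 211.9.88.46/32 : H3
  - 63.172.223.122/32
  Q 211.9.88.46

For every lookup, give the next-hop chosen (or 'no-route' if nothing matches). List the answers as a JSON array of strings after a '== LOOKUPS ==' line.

Trace:
  add 199.88.124.162/32 -> H0 at depth 32
  add 0.0.0.0/0 -> H3 at depth 0
  add 63.172.0.0/16 -> H2 at depth 16
  ? 199.88.124.162  path d0:H3→d1:-→d2:-→d3:-→d4:-→d5:-→d6:-→d7:-→d8:-→d9:-→d10:-→d11:-→d12:-→d13:-→d14:-→d15:-→d16:-→d17:-→d18:-→d19:-→d20:-→d21:-→d22:-→d23:-→d24:-→d25:-→d26:-→d27:-→d28:-→d29:-→d30:-→d31:-→d32:H0  best=H0
  add 199.88.112.0/20 -> H6 at depth 20
  - 199.88.124.162/32 clear@32
  ? 199.88.112.6  path d0:H3→d1:-→d2:-→d3:-→d4:-→d5:-→d6:-→d7:-→d8:-→d9:-→d10:-→d11:-→d12:-→d13:-→d14:-→d15:-→d16:-→d17:-→d18:-→d19:-→d20:H6  best=H6
  - 0.0.0.0/0 clear@0
  - 199.88.112.0/20 clear@20
  - 63.172.0.0/16 clear@16
  add 0.0.0.0/0 -> H6 at depth 0
  add 198.0.0.0/7 -> H3 at depth 7
  ? 198.0.0.8  path d0:H6→d1:-→d2:-→d3:-→d4:-→d5:-→d6:-→d7:H3  best=H3
  ? 198.0.5.30  path d0:H6→d1:-→d2:-→d3:-→d4:-→d5:-→d6:-→d7:H3  best=H3
  add 63.172.223.122/32 -> H4 at depth 32
  ? 63.172.223.122  path d0:H6→d1:-→d2:-→d3:-→d4:-→d5:-→d6:-→d7:-→d8:-→d9:-→d10:-→d11:-→d12:-→d13:-→d14:-→d15:-→d16:-→d17:-→d18:-→d19:-→d20:-→d21:-→d22:-→d23:-→d24:-→d25:-→d26:-→d27:-→d28:-→d29:-→d30:-→d31:-→d32:H4  best=H4
  ? 62.172.223.122  path d0:H6→d1:-→d2:-→d3:-→d4:-→d5:-→d6:-→d7:-  best=H6
  add 199.88.112.0/20 -> H1 at depth 20
  ? 10.147.100.115  path d0:H6→d1:-→d2:-  best=H6
  ? 63.172.223.122  path d0:H6→d1:-→d2:-→d3:-→d4:-→d5:-→d6:-→d7:-→d8:-→d9:-→d10:-→d11:-→d12:-→d13:-→d14:-→d15:-→d16:-→d17:-→d18:-→d19:-→d20:-→d21:-→d22:-→d23:-→d24:-→d25:-→d26:-→d27:-→d28:-→d29:-→d30:-→d31:-→d32:H4  best=H4
  add 0.0.0.0/0 -> H5 at depth 0
  add 211.9.88.46/32 -> H3 at depth 32
  - 63.172.223.122/32 clear@32
  ? 211.9.88.46  path d0:H5→d1:-→d2:-→d3:-→d4:-→d5:-→d6:-→d7:-→d8:-→d9:-→d10:-→d11:-→d12:-→d13:-→d14:-→d15:-→d16:-→d17:-→d18:-→d19:-→d20:-→d21:-→d22:-→d23:-→d24:-→d25:-→d26:-→d27:-→d28:-→d29:-→d30:-→d31:-→d32:H3  best=H3

== LOOKUPS ==
["H0","H6","H3","H3","H4","H6","H6","H4","H3"]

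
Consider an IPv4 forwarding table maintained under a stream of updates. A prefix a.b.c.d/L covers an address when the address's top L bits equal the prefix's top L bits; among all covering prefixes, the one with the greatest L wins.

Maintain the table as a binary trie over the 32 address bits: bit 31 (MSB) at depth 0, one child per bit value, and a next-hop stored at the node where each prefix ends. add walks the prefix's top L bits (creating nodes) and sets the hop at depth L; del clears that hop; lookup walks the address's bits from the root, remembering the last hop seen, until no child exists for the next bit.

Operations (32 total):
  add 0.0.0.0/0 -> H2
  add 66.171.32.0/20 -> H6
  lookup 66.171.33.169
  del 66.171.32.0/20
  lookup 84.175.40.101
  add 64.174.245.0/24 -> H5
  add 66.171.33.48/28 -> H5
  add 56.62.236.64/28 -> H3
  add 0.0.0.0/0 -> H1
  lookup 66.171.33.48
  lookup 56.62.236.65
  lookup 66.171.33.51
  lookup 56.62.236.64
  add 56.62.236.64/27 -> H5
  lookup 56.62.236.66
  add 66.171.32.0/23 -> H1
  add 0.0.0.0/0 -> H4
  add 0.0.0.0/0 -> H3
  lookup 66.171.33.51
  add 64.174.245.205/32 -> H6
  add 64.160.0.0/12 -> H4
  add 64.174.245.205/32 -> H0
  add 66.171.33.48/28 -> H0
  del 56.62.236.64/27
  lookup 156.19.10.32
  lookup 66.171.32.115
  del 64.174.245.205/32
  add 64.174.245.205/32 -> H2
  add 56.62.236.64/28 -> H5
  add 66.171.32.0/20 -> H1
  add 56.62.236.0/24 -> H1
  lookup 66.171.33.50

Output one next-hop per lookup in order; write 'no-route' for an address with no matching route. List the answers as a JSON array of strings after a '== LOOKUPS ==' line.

Process each operation:
  add 0.0.0.0/0 -> H2 at depth 0
  add 66.171.32.0/20 -> H6 at depth 20
  ? 66.171.33.169  path d0:H2→d1:-→d2:-→d3:-→d4:-→d5:-→d6:-→d7:-→d8:-→d9:-→d10:-→d11:-→d12:-→d13:-→d14:-→d15:-→d16:-→d17:-→d18:-→d19:-→d20:H6  best=H6
  - 66.171.32.0/20 clear@20
  ? 84.175.40.101  path d0:H2→d1:-→d2:-→d3:-  best=H2
  add 64.174.245.0/24 -> H5 at depth 24
  add 66.171.33.48/28 -> H5 at depth 28
  add 56.62.236.64/28 -> H3 at depth 28
  add 0.0.0.0/0 -> H1 at depth 0
  ? 66.171.33.48  path d0:H1→d1:-→d2:-→d3:-→d4:-→d5:-→d6:-→d7:-→d8:-→d9:-→d10:-→d11:-→d12:-→d13:-→d14:-→d15:-→d16:-→d17:-→d18:-→d19:-→d20:-→d21:-→d22:-→d23:-→d24:-→d25:-→d26:-→d27:-→d28:H5  best=H5
  ? 56.62.236.65  path d0:H1→d1:-→d2:-→d3:-→d4:-→d5:-→d6:-→d7:-→d8:-→d9:-→d10:-→d11:-→d12:-→d13:-→d14:-→d15:-→d16:-→d17:-→d18:-→d19:-→d20:-→d21:-→d22:-→d23:-→d24:-→d25:-→d26:-→d27:-→d28:H3  best=H3
  ? 66.171.33.51  path d0:H1→d1:-→d2:-→d3:-→d4:-→d5:-→d6:-→d7:-→d8:-→d9:-→d10:-→d11:-→d12:-→d13:-→d14:-→d15:-→d16:-→d17:-→d18:-→d19:-→d20:-→d21:-→d22:-→d23:-→d24:-→d25:-→d26:-→d27:-→d28:H5  best=H5
  ? 56.62.236.64  path d0:H1→d1:-→d2:-→d3:-→d4:-→d5:-→d6:-→d7:-→d8:-→d9:-→d10:-→d11:-→d12:-→d13:-→d14:-→d15:-→d16:-→d17:-→d18:-→d19:-→d20:-→d21:-→d22:-→d23:-→d24:-→d25:-→d26:-→d27:-→d28:H3  best=H3
  add 56.62.236.64/27 -> H5 at depth 27
  ? 56.62.236.66  path d0:H1→d1:-→d2:-→d3:-→d4:-→d5:-→d6:-→d7:-→d8:-→d9:-→d10:-→d11:-→d12:-→d13:-→d14:-→d15:-→d16:-→d17:-→d18:-→d19:-→d20:-→d21:-→d22:-→d23:-→d24:-→d25:-→d26:-→d27:H5→d28:H3  best=H3
  add 66.171.32.0/23 -> H1 at depth 23
  add 0.0.0.0/0 -> H4 at depth 0
  add 0.0.0.0/0 -> H3 at depth 0
  ? 66.171.33.51  path d0:H3→d1:-→d2:-→d3:-→d4:-→d5:-→d6:-→d7:-→d8:-→d9:-→d10:-→d11:-→d12:-→d13:-→d14:-→d15:-→d16:-→d17:-→d18:-→d19:-→d20:-→d21:-→d22:-→d23:H1→d24:-→d25:-→d26:-→d27:-→d28:H5  best=H5
  add 64.174.245.205/32 -> H6 at depth 32
  add 64.160.0.0/12 -> H4 at depth 12
  add 64.174.245.205/32 -> H0 at depth 32
  add 66.171.33.48/28 -> H0 at depth 28
  - 56.62.236.64/27 clear@27
  ? 156.19.10.32  path d0:H3  best=H3
  ? 66.171.32.115  path d0:H3→d1:-→d2:-→d3:-→d4:-→d5:-→d6:-→d7:-→d8:-→d9:-→d10:-→d11:-→d12:-→d13:-→d14:-→d15:-→d16:-→d17:-→d18:-→d19:-→d20:-→d21:-→d22:-→d23:H1  best=H1
  - 64.174.245.205/32 clear@32
  add 64.174.245.205/32 -> H2 at depth 32
  add 56.62.236.64/28 -> H5 at depth 28
  add 66.171.32.0/20 -> H1 at depth 20
  add 56.62.236.0/24 -> H1 at depth 24
  ? 66.171.33.50  path d0:H3→d1:-→d2:-→d3:-→d4:-→d5:-→d6:-→d7:-→d8:-→d9:-→d10:-→d11:-→d12:-→d13:-→d14:-→d15:-→d16:-→d17:-→d18:-→d19:-→d20:H1→d21:-→d22:-→d23:H1→d24:-→d25:-→d26:-→d27:-→d28:H0  best=H0

== LOOKUPS ==
["H6","H2","H5","H3","H5","H3","H3","H5","H3","H1","H0"]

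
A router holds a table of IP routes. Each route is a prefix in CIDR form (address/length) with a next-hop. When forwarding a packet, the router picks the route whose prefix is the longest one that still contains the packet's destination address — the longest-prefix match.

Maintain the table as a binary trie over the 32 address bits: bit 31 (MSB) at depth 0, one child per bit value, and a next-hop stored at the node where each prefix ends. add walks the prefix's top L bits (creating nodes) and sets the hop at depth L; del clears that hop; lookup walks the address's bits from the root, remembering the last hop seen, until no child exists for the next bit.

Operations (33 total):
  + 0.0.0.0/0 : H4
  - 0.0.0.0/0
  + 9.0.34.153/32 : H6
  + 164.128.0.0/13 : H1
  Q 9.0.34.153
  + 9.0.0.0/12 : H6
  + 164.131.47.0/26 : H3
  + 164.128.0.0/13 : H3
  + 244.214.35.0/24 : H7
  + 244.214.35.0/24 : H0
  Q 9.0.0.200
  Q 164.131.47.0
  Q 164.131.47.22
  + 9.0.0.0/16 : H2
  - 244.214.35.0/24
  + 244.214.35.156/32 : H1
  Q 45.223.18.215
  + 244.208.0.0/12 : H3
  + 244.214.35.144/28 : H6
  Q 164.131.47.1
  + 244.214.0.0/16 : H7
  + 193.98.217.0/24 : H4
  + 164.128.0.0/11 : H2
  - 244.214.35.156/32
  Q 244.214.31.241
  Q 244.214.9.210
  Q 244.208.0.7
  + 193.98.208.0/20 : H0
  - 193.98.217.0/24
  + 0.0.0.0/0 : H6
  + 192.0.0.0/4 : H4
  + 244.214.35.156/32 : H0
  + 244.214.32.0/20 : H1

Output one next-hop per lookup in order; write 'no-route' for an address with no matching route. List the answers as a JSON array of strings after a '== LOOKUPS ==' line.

Process each operation:
  + 0.0.0.0/0 (H4) depth=0
  del 0.0.0.0/0 (clear depth 0)
  + 9.0.34.153/32 (H6) depth=32
  + 164.128.0.0/13 (H1) depth=13
  ? 9.0.34.153  path d0:-→d1:-→d2:-→d3:-→d4:-→d5:-→d6:-→d7:-→d8:-→d9:-→d10:-→d11:-→d12:-→d13:-→d14:-→d15:-→d16:-→d17:-→d18:-→d19:-→d20:-→d21:-→d22:-→d23:-→d24:-→d25:-→d26:-→d27:-→d28:-→d29:-→d30:-→d31:-→d32:H6  best=H6
  + 9.0.0.0/12 (H6) depth=12
  + 164.131.47.0/26 (H3) depth=26
  + 164.128.0.0/13 (H3) depth=13
  + 244.214.35.0/24 (H7) depth=24
  + 244.214.35.0/24 (H0) depth=24
  ? 9.0.0.200  path d0:-→d1:-→d2:-→d3:-→d4:-→d5:-→d6:-→d7:-→d8:-→d9:-→d10:-→d11:-→d12:H6→d13:-→d14:-→d15:-→d16:-→d17:-→d18:-  best=H6
  ? 164.131.47.0  path d0:-→d1:-→d2:-→d3:-→d4:-→d5:-→d6:-→d7:-→d8:-→d9:-→d10:-→d11:-→d12:-→d13:H3→d14:-→d15:-→d16:-→d17:-→d18:-→d19:-→d20:-→d21:-→d22:-→d23:-→d24:-→d25:-→d26:H3  best=H3
  ? 164.131.47.22  path d0:-→d1:-→d2:-→d3:-→d4:-→d5:-→d6:-→d7:-→d8:-→d9:-→d10:-→d11:-→d12:-→d13:H3→d14:-→d15:-→d16:-→d17:-→d18:-→d19:-→d20:-→d21:-→d22:-→d23:-→d24:-→d25:-→d26:H3  best=H3
  + 9.0.0.0/16 (H2) depth=16
  del 244.214.35.0/24 (clear depth 24)
  + 244.214.35.156/32 (H1) depth=32
  ? 45.223.18.215  path d0:-→d1:-→d2:-  best=no-route
  + 244.208.0.0/12 (H3) depth=12
  + 244.214.35.144/28 (H6) depth=28
  ? 164.131.47.1  path d0:-→d1:-→d2:-→d3:-→d4:-→d5:-→d6:-→d7:-→d8:-→d9:-→d10:-→d11:-→d12:-→d13:H3→d14:-→d15:-→d16:-→d17:-→d18:-→d19:-→d20:-→d21:-→d22:-→d23:-→d24:-→d25:-→d26:H3  best=H3
  + 244.214.0.0/16 (H7) depth=16
  + 193.98.217.0/24 (H4) depth=24
  + 164.128.0.0/11 (H2) depth=11
  del 244.214.35.156/32 (clear depth 32)
  ? 244.214.31.241  path d0:-→d1:-→d2:-→d3:-→d4:-→d5:-→d6:-→d7:-→d8:-→d9:-→d10:-→d11:-→d12:H3→d13:-→d14:-→d15:-→d16:H7→d17:-→d18:-  best=H7
  ? 244.214.9.210  path d0:-→d1:-→d2:-→d3:-→d4:-→d5:-→d6:-→d7:-→d8:-→d9:-→d10:-→d11:-→d12:H3→d13:-→d14:-→d15:-→d16:H7→d17:-→d18:-  best=H7
  ? 244.208.0.7  path d0:-→d1:-→d2:-→d3:-→d4:-→d5:-→d6:-→d7:-→d8:-→d9:-→d10:-→d11:-→d12:H3→d13:-  best=H3
  + 193.98.208.0/20 (H0) depth=20
  del 193.98.217.0/24 (clear depth 24)
  + 0.0.0.0/0 (H6) depth=0
  + 192.0.0.0/4 (H4) depth=4
  + 244.214.35.156/32 (H0) depth=32
  + 244.214.32.0/20 (H1) depth=20

== LOOKUPS ==
["H6","H6","H3","H3","no-route","H3","H7","H7","H3"]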